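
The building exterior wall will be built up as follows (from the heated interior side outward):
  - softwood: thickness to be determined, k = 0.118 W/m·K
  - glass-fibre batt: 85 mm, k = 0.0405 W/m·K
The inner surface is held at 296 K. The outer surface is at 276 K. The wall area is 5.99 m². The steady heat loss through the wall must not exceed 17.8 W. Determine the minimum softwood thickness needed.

Model the wall as resistances in series:
R_glass-fibre batt = L/(kA) = 0.085/(0.0405×5.99) = 0.3504 K/W
Sum of the known resistances R_other = 0.3504 K/W
Required total resistance R_tot = ΔT/Q_allow = 20/17.8 = 1.124 K/W
R_softwood = R_tot − R_other = 0.7732 K/W
L = R·k·A = 0.7732×0.118×5.99

L ≈ 547 mm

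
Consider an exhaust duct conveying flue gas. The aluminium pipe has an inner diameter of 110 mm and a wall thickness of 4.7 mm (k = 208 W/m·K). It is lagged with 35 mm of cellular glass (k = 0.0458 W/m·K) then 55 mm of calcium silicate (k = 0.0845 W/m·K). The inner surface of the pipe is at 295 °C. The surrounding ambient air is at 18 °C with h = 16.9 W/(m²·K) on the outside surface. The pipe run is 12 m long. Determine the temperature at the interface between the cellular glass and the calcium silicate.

Treating each annulus and film as a series resistance:
R_aluminium pipe wall = ln(59.7/55)/(2π×208×12) = 5.229×10^-6 K/W
R_cellular glass = ln(94.7/59.7)/(2π×0.0458×12) = 0.1336 K/W
R_calcium silicate = ln(149.7/94.7)/(2π×0.0845×12) = 0.07187 K/W
R_outer film = 1/(h_o·2πr_oL) = 1/(16.9×2π×0.1497×12) = 0.005242 K/W
R_total = 0.2107 K/W
Q = ΔT/R_total = 277/0.2107
Q = 1310 W
T_interface = T_inner − Q·ΣR(inner→interface) = 295 − 1310×0.1336

T ≈ 119 °C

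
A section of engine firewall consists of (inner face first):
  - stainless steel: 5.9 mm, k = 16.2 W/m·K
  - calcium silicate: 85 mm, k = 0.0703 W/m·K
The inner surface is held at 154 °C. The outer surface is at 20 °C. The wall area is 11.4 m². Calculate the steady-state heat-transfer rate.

Q ≈ 1260 W

Model the wall as resistances in series:
R_stainless steel = L/(kA) = 0.0059/(16.2×11.4) = 3.195×10^-5 K/W
R_calcium silicate = L/(kA) = 0.085/(0.0703×11.4) = 0.1061 K/W
R_total = 0.1061 K/W
Q = ΔT / R_total = 134 / 0.1061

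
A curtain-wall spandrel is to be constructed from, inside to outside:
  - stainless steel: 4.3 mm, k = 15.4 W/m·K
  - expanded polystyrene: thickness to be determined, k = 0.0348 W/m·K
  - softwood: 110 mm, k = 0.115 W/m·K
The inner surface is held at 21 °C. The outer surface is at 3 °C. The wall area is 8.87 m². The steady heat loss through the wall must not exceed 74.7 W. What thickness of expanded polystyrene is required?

L ≈ 41.1 mm

Thermal resistances in series:
R_stainless steel = L/(kA) = 0.0043/(15.4×8.87) = 3.148×10^-5 K/W
R_softwood = L/(kA) = 0.11/(0.115×8.87) = 0.1078 K/W
Sum of the known resistances R_other = 0.1079 K/W
Required total resistance R_tot = ΔT/Q_allow = 18/74.7 = 0.241 K/W
R_expanded polystyrene = R_tot − R_other = 0.1331 K/W
L = R·k·A = 0.1331×0.0348×8.87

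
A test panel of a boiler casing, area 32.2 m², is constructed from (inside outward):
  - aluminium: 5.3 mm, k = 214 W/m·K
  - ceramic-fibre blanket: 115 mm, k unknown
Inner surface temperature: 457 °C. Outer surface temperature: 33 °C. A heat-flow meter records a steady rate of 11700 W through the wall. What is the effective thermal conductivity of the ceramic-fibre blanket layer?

Treating each layer as a thermal resistance in series:
R_aluminium = L/(kA) = 0.0053/(214×32.2) = 7.691×10^-7 K/W
Sum of known resistances R_other = 7.691×10^-7 K/W
Total R = ΔT/Q = 424/11700 = 0.03624 K/W
R_ceramic-fibre blanket = R_total − R_other = 0.03624 K/W
k = L/(R·A) = 0.115/(0.03624×32.2)

k ≈ 0.0986 W/(m·K)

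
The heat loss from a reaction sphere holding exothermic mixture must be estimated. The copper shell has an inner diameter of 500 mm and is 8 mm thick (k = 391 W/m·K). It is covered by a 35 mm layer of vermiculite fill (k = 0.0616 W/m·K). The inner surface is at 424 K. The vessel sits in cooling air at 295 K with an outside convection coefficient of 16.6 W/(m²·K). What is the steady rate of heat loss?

Q ≈ 197 W

For a spherical shell R = (1/r₁ − 1/r₂)/(4πk); film R = 1/(h·4πr²). In series:
R_copper shell = (1/0.25 − 1/0.258)/(4π×391) = 2.524×10^-5 K/W
R_vermiculite fill = (1/0.258 − 1/0.293)/(4π×0.0616) = 0.5981 K/W
R_outer film = 1/(h·4πr_o²) = 1/(16.6×4π×0.293²) = 0.05584 K/W
R_total = 0.654 K/W
Q = ΔT/R_total = 129/0.654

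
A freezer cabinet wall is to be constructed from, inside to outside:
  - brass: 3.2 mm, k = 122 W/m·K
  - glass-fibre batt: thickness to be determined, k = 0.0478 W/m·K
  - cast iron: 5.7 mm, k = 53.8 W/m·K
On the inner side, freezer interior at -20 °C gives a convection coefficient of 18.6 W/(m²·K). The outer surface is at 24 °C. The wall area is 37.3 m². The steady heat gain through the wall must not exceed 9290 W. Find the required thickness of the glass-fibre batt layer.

Series thermal resistances:
R_inner film = 1/(h_i·A) = 1/(18.6×37.3) = 0.001441 K/W
R_brass = L/(kA) = 0.0032/(122×37.3) = 7.032×10^-7 K/W
R_cast iron = L/(kA) = 0.0057/(53.8×37.3) = 2.84×10^-6 K/W
Sum of the known resistances R_other = 0.001445 K/W
Required total resistance R_tot = ΔT/Q_allow = 44/9290 = 0.004736 K/W
R_glass-fibre batt = R_tot − R_other = 0.003291 K/W
L = R·k·A = 0.003291×0.0478×37.3

L ≈ 5.87 mm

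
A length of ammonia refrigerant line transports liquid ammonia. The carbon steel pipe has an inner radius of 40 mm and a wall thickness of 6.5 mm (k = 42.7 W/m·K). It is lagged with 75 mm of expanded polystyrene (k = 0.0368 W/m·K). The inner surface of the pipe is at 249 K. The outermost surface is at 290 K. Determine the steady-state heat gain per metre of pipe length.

Treating each annulus and film as a series resistance:
R_carbon steel pipe wall = ln(46.5/40)/(2π×42.7×1) = 5.612×10^-4 K/W
R_expanded polystyrene = ln(121.5/46.5)/(2π×0.0368×1) = 4.154 K/W
R_total = 4.154 K/W
Q = ΔT/R_total = 41/4.154

q′ ≈ 9.87 W/m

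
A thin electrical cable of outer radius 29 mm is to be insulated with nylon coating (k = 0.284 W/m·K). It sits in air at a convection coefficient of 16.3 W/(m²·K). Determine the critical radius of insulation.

For a cylinder r_cr = k/h = 0.284/16.3
r_cr = 17.4 mm; since the bare radius (29 mm) is above r_cr, any added insulation will reduce heat loss.

r_cr ≈ 17.4 mm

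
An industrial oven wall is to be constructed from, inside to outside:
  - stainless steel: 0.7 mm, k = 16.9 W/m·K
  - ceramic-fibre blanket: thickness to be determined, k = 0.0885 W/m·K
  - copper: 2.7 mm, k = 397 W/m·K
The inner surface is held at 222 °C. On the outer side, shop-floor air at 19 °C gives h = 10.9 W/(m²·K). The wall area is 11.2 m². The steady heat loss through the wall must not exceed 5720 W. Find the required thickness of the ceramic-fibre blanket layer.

L ≈ 27.1 mm

Series thermal resistances:
R_stainless steel = L/(kA) = 0.0007/(16.9×11.2) = 3.698×10^-6 K/W
R_copper = L/(kA) = 0.0027/(397×11.2) = 6.072×10^-7 K/W
R_outer film = 1/(h_o·A) = 1/(10.9×11.2) = 0.008191 K/W
Sum of the known resistances R_other = 0.008196 K/W
Required total resistance R_tot = ΔT/Q_allow = 203/5720 = 0.03549 K/W
R_ceramic-fibre blanket = R_tot − R_other = 0.02729 K/W
L = R·k·A = 0.02729×0.0885×11.2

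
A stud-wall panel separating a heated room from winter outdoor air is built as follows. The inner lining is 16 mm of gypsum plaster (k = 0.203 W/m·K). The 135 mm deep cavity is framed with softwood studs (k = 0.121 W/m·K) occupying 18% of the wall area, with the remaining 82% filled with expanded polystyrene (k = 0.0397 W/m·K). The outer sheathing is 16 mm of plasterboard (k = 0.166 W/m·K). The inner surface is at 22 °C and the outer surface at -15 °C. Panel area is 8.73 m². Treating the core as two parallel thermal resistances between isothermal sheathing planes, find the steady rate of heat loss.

Q ≈ 121 W

Sheathing layers in series; stud and cavity paths in parallel between them.
R_inner = 0.016/(0.203×8.73) = 0.009028 K/W
R_stud  = 0.135/(0.121×0.18×8.73) = 0.71 K/W
R_cav   = 0.135/(0.0397×0.82×8.73) = 0.475 K/W
1/R_core = 1/R_stud + 1/R_cav → R_core = 0.2846 K/W
R_outer = 0.016/(0.166×8.73) = 0.01104 K/W
R_total = 0.3047 K/W
Q = ΔT/R_total = 37/0.3047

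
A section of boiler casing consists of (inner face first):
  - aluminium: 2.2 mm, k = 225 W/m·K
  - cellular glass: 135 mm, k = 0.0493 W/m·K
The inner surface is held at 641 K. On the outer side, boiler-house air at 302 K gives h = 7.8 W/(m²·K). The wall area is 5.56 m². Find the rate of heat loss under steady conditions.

Q ≈ 658 W

Using the resistance-network approach (series):
R_aluminium = L/(kA) = 0.0022/(225×5.56) = 1.759×10^-6 K/W
R_cellular glass = L/(kA) = 0.135/(0.0493×5.56) = 0.4925 K/W
R_outer film = 1/(h_o·A) = 1/(7.8×5.56) = 0.02306 K/W
R_total = 0.5156 K/W
Q = ΔT / R_total = 339 / 0.5156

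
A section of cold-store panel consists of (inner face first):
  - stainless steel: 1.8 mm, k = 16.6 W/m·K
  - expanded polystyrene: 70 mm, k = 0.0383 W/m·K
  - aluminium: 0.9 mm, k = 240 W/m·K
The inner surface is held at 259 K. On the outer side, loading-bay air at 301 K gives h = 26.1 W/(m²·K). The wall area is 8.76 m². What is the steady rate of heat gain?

Q ≈ 197 W

Using the resistance-network approach (series):
R_stainless steel = L/(kA) = 0.0018/(16.6×8.76) = 1.238×10^-5 K/W
R_expanded polystyrene = L/(kA) = 0.07/(0.0383×8.76) = 0.2086 K/W
R_aluminium = L/(kA) = 0.0009/(240×8.76) = 4.281×10^-7 K/W
R_outer film = 1/(h_o·A) = 1/(26.1×8.76) = 0.004374 K/W
R_total = 0.213 K/W
Q = ΔT / R_total = 42 / 0.213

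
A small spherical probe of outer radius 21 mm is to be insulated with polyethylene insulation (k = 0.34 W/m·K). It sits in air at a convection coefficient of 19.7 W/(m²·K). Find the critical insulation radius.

r_cr ≈ 34.5 mm

For a sphere r_cr = 2k/h = 2×0.34/19.7
r_cr = 34.5 mm; since the bare radius (21 mm) is below r_cr, adding a thin layer of insulation will *increase* heat loss.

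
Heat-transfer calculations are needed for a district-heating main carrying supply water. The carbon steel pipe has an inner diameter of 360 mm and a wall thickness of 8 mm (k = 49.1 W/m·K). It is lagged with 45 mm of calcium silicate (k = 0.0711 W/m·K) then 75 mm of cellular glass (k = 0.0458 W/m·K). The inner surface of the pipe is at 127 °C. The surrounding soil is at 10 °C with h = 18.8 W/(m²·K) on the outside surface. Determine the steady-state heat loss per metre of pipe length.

Cylindrical conduction, so R = ln(r₂/r₁)/(2πkL) per layer, in series:
R_carbon steel pipe wall = ln(188/180)/(2π×49.1×1) = 1.41×10^-4 K/W
R_calcium silicate = ln(233/188)/(2π×0.0711×1) = 0.4804 K/W
R_cellular glass = ln(308/233)/(2π×0.0458×1) = 0.9697 K/W
R_outer film = 1/(h_o·2πr_oL) = 1/(18.8×2π×0.308×1) = 0.02749 K/W
R_total = 1.478 K/W
Q = ΔT/R_total = 117/1.478

q′ ≈ 79.2 W/m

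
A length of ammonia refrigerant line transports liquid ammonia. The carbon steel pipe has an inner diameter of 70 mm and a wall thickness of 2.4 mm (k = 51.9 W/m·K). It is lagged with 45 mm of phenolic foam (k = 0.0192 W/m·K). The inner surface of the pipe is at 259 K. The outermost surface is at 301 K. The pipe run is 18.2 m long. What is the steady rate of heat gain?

Q ≈ 117 W

Treating each annulus and film as a series resistance:
R_carbon steel pipe wall = ln(37.4/35)/(2π×51.9×18.2) = 1.117×10^-5 K/W
R_phenolic foam = ln(82.4/37.4)/(2π×0.0192×18.2) = 0.3598 K/W
R_total = 0.3598 K/W
Q = ΔT/R_total = 42/0.3598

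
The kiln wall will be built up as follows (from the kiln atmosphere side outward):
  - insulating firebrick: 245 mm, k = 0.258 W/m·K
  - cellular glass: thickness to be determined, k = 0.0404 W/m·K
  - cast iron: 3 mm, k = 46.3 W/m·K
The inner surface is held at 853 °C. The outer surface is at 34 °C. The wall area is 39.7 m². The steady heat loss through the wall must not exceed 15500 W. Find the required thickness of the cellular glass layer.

L ≈ 46.4 mm

Thermal resistances in series:
R_insulating firebrick = L/(kA) = 0.245/(0.258×39.7) = 0.02392 K/W
R_cast iron = L/(kA) = 0.003/(46.3×39.7) = 1.632×10^-6 K/W
Sum of the known resistances R_other = 0.02392 K/W
Required total resistance R_tot = ΔT/Q_allow = 819/15500 = 0.05284 K/W
R_cellular glass = R_tot − R_other = 0.02892 K/W
L = R·k·A = 0.02892×0.0404×39.7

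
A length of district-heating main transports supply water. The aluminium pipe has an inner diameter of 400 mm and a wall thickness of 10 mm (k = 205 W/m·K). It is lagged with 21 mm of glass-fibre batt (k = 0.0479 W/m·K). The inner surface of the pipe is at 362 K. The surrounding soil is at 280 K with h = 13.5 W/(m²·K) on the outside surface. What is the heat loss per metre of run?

Radial resistances (cylindrical: R_cond = ln(r_o/r_i)/(2πkL), R_conv = 1/(h·2πrL)):
R_aluminium pipe wall = ln(210/200)/(2π×205×1) = 3.788×10^-5 K/W
R_glass-fibre batt = ln(231/210)/(2π×0.0479×1) = 0.3167 K/W
R_outer film = 1/(h_o·2πr_oL) = 1/(13.5×2π×0.231×1) = 0.05104 K/W
R_total = 0.3678 K/W
Q = ΔT/R_total = 82/0.3678

q′ ≈ 223 W/m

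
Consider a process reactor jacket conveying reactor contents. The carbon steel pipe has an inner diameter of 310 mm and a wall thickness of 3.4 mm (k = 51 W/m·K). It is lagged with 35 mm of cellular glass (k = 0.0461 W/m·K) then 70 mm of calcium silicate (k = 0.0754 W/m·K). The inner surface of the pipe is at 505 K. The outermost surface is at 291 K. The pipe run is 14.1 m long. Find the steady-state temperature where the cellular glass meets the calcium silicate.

T ≈ 395 K

Treating each annulus and film as a series resistance:
R_carbon steel pipe wall = ln(158.4/155)/(2π×51×14.1) = 4.802×10^-6 K/W
R_cellular glass = ln(193.4/158.4)/(2π×0.0461×14.1) = 0.04888 K/W
R_calcium silicate = ln(263.4/193.4)/(2π×0.0754×14.1) = 0.04625 K/W
R_total = 0.09513 K/W
Q = ΔT/R_total = 214/0.09513
Q = 2250 W
T_interface = T_inner − Q·ΣR(inner→interface) = 505 − 2250×0.04889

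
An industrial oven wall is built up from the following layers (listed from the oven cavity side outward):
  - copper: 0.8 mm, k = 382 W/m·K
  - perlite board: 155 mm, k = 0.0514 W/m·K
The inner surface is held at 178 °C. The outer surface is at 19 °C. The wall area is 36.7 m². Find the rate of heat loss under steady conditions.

Treating each layer as a thermal resistance in series:
R_copper = L/(kA) = 0.0008/(382×36.7) = 5.706×10^-8 K/W
R_perlite board = L/(kA) = 0.155/(0.0514×36.7) = 0.08217 K/W
R_total = 0.08217 K/W
Q = ΔT / R_total = 159 / 0.08217

Q ≈ 1940 W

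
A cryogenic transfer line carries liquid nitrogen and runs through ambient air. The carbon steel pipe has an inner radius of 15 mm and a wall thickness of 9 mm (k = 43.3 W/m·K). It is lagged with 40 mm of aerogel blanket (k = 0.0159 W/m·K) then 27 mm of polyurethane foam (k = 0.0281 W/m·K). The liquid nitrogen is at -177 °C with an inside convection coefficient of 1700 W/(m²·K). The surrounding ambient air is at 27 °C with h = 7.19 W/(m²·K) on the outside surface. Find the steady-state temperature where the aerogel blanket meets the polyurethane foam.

For a radial system each layer contributes R = ln(r_out/r_in)/(2πkL); films add R = 1/(hA).
R_inner film = 1/(h_i·2πr₁L) = 1/(1700×2π×0.015×1) = 0.006241 K/W
R_carbon steel pipe wall = ln(24/15)/(2π×43.3×1) = 0.001728 K/W
R_aerogel blanket = ln(64/24)/(2π×0.0159×1) = 9.818 K/W
R_polyurethane foam = ln(91/64)/(2π×0.0281×1) = 1.994 K/W
R_outer film = 1/(h_o·2πr_oL) = 1/(7.19×2π×0.091×1) = 0.2432 K/W
R_total = 12.06 K/W
Q = ΔT/R_total = 204/12.06
Q = 16.9 W/m
T_interface = T_inner + Q·ΣR(inner→interface) = -177 + 16.9×9.826

T ≈ -10.8 °C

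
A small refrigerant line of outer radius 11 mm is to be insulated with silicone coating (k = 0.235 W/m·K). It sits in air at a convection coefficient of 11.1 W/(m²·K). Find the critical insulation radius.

For a cylinder r_cr = k/h = 0.235/11.1
r_cr = 21.2 mm; since the bare radius (11 mm) is below r_cr, adding a thin layer of insulation will *increase* heat loss.

r_cr ≈ 21.2 mm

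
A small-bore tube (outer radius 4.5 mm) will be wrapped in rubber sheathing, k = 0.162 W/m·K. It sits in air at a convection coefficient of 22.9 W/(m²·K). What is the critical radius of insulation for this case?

For a cylinder r_cr = k/h = 0.162/22.9
r_cr = 7.07 mm; since the bare radius (4.5 mm) is below r_cr, adding a thin layer of insulation will *increase* heat loss.

r_cr ≈ 7.07 mm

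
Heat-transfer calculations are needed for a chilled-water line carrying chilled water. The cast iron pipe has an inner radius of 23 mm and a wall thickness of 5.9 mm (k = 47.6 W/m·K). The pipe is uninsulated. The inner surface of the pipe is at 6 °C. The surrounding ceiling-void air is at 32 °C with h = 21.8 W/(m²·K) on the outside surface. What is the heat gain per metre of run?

Radial resistances (cylindrical: R_cond = ln(r_o/r_i)/(2πkL), R_conv = 1/(h·2πrL)):
R_cast iron pipe wall = ln(28.9/23)/(2π×47.6×1) = 7.635×10^-4 K/W
R_outer film = 1/(h_o·2πr_oL) = 1/(21.8×2π×0.0289×1) = 0.2526 K/W
R_total = 0.2534 K/W
Q = ΔT/R_total = 26/0.2534

q′ ≈ 103 W/m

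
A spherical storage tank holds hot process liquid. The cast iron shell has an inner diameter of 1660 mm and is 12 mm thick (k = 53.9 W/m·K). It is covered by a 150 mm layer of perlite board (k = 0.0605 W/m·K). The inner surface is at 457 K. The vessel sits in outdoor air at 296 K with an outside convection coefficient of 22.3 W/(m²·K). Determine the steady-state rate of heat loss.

Spherical conduction: R = (1/r_in − 1/r_out)/(4πk) per layer; series-sum.
R_cast iron shell = (1/0.83 − 1/0.842)/(4π×53.9) = 2.535×10^-5 K/W
R_perlite board = (1/0.842 − 1/0.992)/(4π×0.0605) = 0.2362 K/W
R_outer film = 1/(h·4πr_o²) = 1/(22.3×4π×0.992²) = 0.003626 K/W
R_total = 0.2399 K/W
Q = ΔT/R_total = 161/0.2399

Q ≈ 671 W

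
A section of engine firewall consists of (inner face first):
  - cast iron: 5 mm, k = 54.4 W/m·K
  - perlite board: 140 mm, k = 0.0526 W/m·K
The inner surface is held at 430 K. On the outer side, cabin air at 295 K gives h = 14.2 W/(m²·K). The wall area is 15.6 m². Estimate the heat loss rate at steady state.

Q ≈ 771 W

Using the resistance-network approach (series):
R_cast iron = L/(kA) = 0.005/(54.4×15.6) = 5.892×10^-6 K/W
R_perlite board = L/(kA) = 0.14/(0.0526×15.6) = 0.1706 K/W
R_outer film = 1/(h_o·A) = 1/(14.2×15.6) = 0.004514 K/W
R_total = 0.1751 K/W
Q = ΔT / R_total = 135 / 0.1751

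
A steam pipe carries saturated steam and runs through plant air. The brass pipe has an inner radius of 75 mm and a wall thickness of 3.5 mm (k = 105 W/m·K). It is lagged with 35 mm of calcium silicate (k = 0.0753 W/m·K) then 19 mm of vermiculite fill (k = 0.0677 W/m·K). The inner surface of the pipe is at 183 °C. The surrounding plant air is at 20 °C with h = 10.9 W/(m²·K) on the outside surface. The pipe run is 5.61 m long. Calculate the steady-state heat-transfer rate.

Per-layer cylindrical resistances, series-summed:
R_brass pipe wall = ln(78.5/75)/(2π×105×5.61) = 1.232×10^-5 K/W
R_calcium silicate = ln(113.5/78.5)/(2π×0.0753×5.61) = 0.1389 K/W
R_vermiculite fill = ln(132.5/113.5)/(2π×0.0677×5.61) = 0.06486 K/W
R_outer film = 1/(h_o·2πr_oL) = 1/(10.9×2π×0.1325×5.61) = 0.01964 K/W
R_total = 0.2234 K/W
Q = ΔT/R_total = 163/0.2234

Q ≈ 730 W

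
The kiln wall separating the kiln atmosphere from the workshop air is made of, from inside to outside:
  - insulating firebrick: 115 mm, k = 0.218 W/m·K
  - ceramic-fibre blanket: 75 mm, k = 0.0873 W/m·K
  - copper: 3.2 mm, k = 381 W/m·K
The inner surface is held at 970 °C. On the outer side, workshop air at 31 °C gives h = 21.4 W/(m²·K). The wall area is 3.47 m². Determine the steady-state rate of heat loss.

Thermal resistances in series:
R_insulating firebrick = L/(kA) = 0.115/(0.218×3.47) = 0.152 K/W
R_ceramic-fibre blanket = L/(kA) = 0.075/(0.0873×3.47) = 0.2476 K/W
R_copper = L/(kA) = 0.0032/(381×3.47) = 2.42×10^-6 K/W
R_outer film = 1/(h_o·A) = 1/(21.4×3.47) = 0.01347 K/W
R_total = 0.4131 K/W
Q = ΔT / R_total = 939 / 0.4131

Q ≈ 2270 W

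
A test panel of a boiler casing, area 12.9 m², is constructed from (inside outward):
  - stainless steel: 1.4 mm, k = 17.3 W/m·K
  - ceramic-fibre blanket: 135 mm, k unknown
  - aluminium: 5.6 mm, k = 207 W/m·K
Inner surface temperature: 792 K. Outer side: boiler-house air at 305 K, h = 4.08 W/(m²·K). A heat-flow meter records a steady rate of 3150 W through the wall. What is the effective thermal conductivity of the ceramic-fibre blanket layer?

Using the resistance-network approach (series):
R_stainless steel = L/(kA) = 0.0014/(17.3×12.9) = 6.273×10^-6 K/W
R_aluminium = L/(kA) = 0.0056/(207×12.9) = 2.097×10^-6 K/W
R_outer film = 1/(h_o·A) = 1/(4.08×12.9) = 0.019 K/W
Sum of known resistances R_other = 0.01901 K/W
Total R = ΔT/Q = 487/3150 = 0.1546 K/W
R_ceramic-fibre blanket = R_total − R_other = 0.1356 K/W
k = L/(R·A) = 0.135/(0.1356×12.9)

k ≈ 0.0772 W/(m·K)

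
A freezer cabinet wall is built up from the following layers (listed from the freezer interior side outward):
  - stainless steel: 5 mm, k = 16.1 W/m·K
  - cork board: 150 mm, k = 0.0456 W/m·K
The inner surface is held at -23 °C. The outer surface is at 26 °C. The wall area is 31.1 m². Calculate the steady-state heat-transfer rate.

Using the resistance-network approach (series):
R_stainless steel = L/(kA) = 0.005/(16.1×31.1) = 9.986×10^-6 K/W
R_cork board = L/(kA) = 0.15/(0.0456×31.1) = 0.1058 K/W
R_total = 0.1058 K/W
Q = ΔT / R_total = 49 / 0.1058

Q ≈ 463 W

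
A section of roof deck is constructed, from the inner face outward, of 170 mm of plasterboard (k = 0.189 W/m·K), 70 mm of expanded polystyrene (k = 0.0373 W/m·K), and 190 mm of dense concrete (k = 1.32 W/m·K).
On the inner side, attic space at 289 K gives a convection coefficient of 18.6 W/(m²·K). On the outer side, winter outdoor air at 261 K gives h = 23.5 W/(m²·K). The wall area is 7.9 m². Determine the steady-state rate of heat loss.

Q ≈ 73.3 W

Thermal resistances in series:
R_inner film = 1/(h_i·A) = 1/(18.6×7.9) = 0.006805 K/W
R_plasterboard = L/(kA) = 0.17/(0.189×7.9) = 0.1139 K/W
R_expanded polystyrene = L/(kA) = 0.07/(0.0373×7.9) = 0.2376 K/W
R_dense concrete = L/(kA) = 0.19/(1.32×7.9) = 0.01822 K/W
R_outer film = 1/(h_o·A) = 1/(23.5×7.9) = 0.005386 K/W
R_total = 0.3818 K/W
Q = ΔT / R_total = 28 / 0.3818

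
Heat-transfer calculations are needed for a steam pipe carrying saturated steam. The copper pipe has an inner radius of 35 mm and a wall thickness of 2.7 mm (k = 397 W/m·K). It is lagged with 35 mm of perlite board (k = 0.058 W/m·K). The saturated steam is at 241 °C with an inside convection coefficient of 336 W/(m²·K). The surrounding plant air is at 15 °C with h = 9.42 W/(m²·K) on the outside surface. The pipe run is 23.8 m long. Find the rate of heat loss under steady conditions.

Q ≈ 2630 W

Cylindrical conduction, so R = ln(r₂/r₁)/(2πkL) per layer, in series:
R_inner film = 1/(h_i·2πr₁L) = 1/(336×2π×0.035×23.8) = 5.686×10^-4 K/W
R_copper pipe wall = ln(37.7/35)/(2π×397×23.8) = 1.252×10^-6 K/W
R_perlite board = ln(72.7/37.7)/(2π×0.058×23.8) = 0.07571 K/W
R_outer film = 1/(h_o·2πr_oL) = 1/(9.42×2π×0.0727×23.8) = 0.009765 K/W
R_total = 0.08605 K/W
Q = ΔT/R_total = 226/0.08605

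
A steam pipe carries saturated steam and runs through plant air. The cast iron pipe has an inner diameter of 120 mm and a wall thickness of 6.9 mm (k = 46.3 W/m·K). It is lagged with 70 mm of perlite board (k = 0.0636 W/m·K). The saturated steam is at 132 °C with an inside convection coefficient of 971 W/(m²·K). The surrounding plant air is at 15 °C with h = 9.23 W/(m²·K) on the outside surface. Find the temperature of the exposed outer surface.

Treating each annulus and film as a series resistance:
R_inner film = 1/(h_i·2πr₁L) = 1/(971×2π×0.06×1) = 0.002732 K/W
R_cast iron pipe wall = ln(66.9/60)/(2π×46.3×1) = 3.742×10^-4 K/W
R_perlite board = ln(136.9/66.9)/(2π×0.0636×1) = 1.792 K/W
R_outer film = 1/(h_o·2πr_oL) = 1/(9.23×2π×0.1369×1) = 0.126 K/W
R_total = 1.921 K/W
Q = ΔT/R_total = 117/1.921
Q = 60.9 W/m
T_interface = T_inner − Q·ΣR(inner→interface) = 132 − 60.9×1.795

T ≈ 22.7 °C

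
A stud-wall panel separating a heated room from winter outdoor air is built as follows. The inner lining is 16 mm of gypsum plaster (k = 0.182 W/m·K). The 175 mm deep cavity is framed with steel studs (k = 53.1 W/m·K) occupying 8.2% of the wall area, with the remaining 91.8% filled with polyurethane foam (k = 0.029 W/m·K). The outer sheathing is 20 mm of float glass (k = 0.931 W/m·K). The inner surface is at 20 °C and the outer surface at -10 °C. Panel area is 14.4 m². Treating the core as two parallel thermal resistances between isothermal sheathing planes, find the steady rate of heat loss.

Sheathing layers in series; stud and cavity paths in parallel between them.
R_inner = 0.016/(0.182×14.4) = 0.006105 K/W
R_stud  = 0.175/(53.1×0.082×14.4) = 0.002791 K/W
R_cav   = 0.175/(0.029×0.918×14.4) = 0.4565 K/W
1/R_core = 1/R_stud + 1/R_cav → R_core = 0.002774 K/W
R_outer = 0.02/(0.931×14.4) = 0.001492 K/W
R_total = 0.01037 K/W
Q = ΔT/R_total = 30/0.01037

Q ≈ 2890 W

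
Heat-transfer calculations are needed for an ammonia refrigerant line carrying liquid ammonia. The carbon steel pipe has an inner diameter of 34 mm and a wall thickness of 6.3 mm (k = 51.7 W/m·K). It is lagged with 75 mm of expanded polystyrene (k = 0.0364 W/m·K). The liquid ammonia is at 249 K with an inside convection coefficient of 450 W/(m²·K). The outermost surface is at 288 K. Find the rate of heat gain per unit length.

Per-layer cylindrical resistances, series-summed:
R_inner film = 1/(h_i·2πr₁L) = 1/(450×2π×0.017×1) = 0.0208 K/W
R_carbon steel pipe wall = ln(23.3/17)/(2π×51.7×1) = 9.704×10^-4 K/W
R_expanded polystyrene = ln(98.3/23.3)/(2π×0.0364×1) = 6.294 K/W
R_total = 6.316 K/W
Q = ΔT/R_total = 39/6.316

q′ ≈ 6.17 W/m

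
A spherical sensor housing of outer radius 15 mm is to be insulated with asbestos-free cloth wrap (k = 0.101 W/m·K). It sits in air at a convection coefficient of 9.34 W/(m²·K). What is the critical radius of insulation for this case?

For a sphere r_cr = 2k/h = 2×0.101/9.34
r_cr = 21.6 mm; since the bare radius (15 mm) is below r_cr, adding a thin layer of insulation will *increase* heat loss.

r_cr ≈ 21.6 mm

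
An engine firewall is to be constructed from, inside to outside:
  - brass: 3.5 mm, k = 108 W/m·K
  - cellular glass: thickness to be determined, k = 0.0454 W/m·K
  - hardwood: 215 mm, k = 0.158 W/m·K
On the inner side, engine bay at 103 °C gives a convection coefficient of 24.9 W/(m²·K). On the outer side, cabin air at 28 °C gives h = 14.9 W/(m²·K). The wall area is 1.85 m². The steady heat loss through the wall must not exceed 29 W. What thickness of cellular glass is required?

Model the wall as resistances in series:
R_inner film = 1/(h_i·A) = 1/(24.9×1.85) = 0.02171 K/W
R_brass = L/(kA) = 0.0035/(108×1.85) = 1.752×10^-5 K/W
R_hardwood = L/(kA) = 0.215/(0.158×1.85) = 0.7355 K/W
R_outer film = 1/(h_o·A) = 1/(14.9×1.85) = 0.03628 K/W
Sum of the known resistances R_other = 0.7935 K/W
Required total resistance R_tot = ΔT/Q_allow = 75/29 = 2.586 K/W
R_cellular glass = R_tot − R_other = 1.793 K/W
L = R·k·A = 1.793×0.0454×1.85

L ≈ 151 mm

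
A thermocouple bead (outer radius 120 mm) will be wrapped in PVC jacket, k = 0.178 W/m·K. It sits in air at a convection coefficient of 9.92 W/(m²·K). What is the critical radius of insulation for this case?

For a sphere r_cr = 2k/h = 2×0.178/9.92
r_cr = 35.9 mm; since the bare radius (120 mm) is above r_cr, any added insulation will reduce heat loss.

r_cr ≈ 35.9 mm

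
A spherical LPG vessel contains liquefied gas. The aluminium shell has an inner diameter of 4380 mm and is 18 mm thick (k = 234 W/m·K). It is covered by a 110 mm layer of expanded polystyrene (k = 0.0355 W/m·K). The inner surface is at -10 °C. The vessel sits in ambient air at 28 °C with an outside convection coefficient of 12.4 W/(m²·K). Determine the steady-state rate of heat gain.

Each spherical layer contributes R = (1/r_i − 1/r_o)/(4πk):
R_aluminium shell = (1/2.19 − 1/2.208)/(4π×234) = 1.266×10^-6 K/W
R_expanded polystyrene = (1/2.208 − 1/2.318)/(4π×0.0355) = 0.04818 K/W
R_outer film = 1/(h·4πr_o²) = 1/(12.4×4π×2.318²) = 0.001194 K/W
R_total = 0.04937 K/W
Q = ΔT/R_total = 38/0.04937

Q ≈ 770 W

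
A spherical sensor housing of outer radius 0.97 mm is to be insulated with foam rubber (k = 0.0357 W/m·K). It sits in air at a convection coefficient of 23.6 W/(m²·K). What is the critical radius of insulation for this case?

r_cr ≈ 3.03 mm

For a sphere r_cr = 2k/h = 2×0.0357/23.6
r_cr = 3.03 mm; since the bare radius (0.97 mm) is below r_cr, adding a thin layer of insulation will *increase* heat loss.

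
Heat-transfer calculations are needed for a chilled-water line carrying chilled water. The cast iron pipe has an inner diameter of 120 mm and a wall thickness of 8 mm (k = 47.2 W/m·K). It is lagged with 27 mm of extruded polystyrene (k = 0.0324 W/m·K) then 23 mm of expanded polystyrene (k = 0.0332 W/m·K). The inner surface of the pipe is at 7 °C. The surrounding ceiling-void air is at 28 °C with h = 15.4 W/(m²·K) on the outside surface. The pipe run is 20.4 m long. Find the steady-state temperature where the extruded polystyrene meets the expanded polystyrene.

T ≈ 19.5 °C

Per-layer cylindrical resistances, series-summed:
R_cast iron pipe wall = ln(68/60)/(2π×47.2×20.4) = 2.069×10^-5 K/W
R_extruded polystyrene = ln(95/68)/(2π×0.0324×20.4) = 0.08051 K/W
R_expanded polystyrene = ln(118/95)/(2π×0.0332×20.4) = 0.05095 K/W
R_outer film = 1/(h_o·2πr_oL) = 1/(15.4×2π×0.118×20.4) = 0.004293 K/W
R_total = 0.1358 K/W
Q = ΔT/R_total = 21/0.1358
Q = 155 W
T_interface = T_inner + Q·ΣR(inner→interface) = 7 + 155×0.08053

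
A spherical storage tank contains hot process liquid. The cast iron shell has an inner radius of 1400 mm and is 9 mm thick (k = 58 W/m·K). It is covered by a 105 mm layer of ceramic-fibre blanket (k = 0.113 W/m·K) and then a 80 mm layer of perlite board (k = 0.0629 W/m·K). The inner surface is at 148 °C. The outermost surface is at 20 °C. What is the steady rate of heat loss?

Q ≈ 1670 W

Each spherical layer contributes R = (1/r_i − 1/r_o)/(4πk):
R_cast iron shell = (1/1.4 − 1/1.409)/(4π×58) = 6.26×10^-6 K/W
R_ceramic-fibre blanket = (1/1.409 − 1/1.514)/(4π×0.113) = 0.03466 K/W
R_perlite board = (1/1.514 − 1/1.594)/(4π×0.0629) = 0.04194 K/W
R_total = 0.07661 K/W
Q = ΔT/R_total = 128/0.07661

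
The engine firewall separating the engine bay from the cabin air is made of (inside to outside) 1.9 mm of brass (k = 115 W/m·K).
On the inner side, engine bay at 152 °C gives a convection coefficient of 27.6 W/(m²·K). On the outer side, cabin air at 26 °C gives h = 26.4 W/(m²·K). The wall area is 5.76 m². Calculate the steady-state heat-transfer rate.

Q ≈ 9790 W

Treating each layer as a thermal resistance in series:
R_inner film = 1/(h_i·A) = 1/(27.6×5.76) = 0.00629 K/W
R_brass = L/(kA) = 0.0019/(115×5.76) = 2.868×10^-6 K/W
R_outer film = 1/(h_o·A) = 1/(26.4×5.76) = 0.006576 K/W
R_total = 0.01287 K/W
Q = ΔT / R_total = 126 / 0.01287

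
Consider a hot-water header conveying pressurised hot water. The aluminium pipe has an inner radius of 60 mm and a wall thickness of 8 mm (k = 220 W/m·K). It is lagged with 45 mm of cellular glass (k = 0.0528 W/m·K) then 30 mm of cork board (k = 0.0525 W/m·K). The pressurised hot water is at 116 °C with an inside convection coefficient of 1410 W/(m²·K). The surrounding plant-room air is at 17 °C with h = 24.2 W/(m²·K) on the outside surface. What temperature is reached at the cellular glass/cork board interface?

Cylindrical conduction, so R = ln(r₂/r₁)/(2πkL) per layer, in series:
R_inner film = 1/(h_i·2πr₁L) = 1/(1410×2π×0.06×1) = 0.001881 K/W
R_aluminium pipe wall = ln(68/60)/(2π×220×1) = 9.055×10^-5 K/W
R_cellular glass = ln(113/68)/(2π×0.0528×1) = 1.531 K/W
R_cork board = ln(143/113)/(2π×0.0525×1) = 0.7138 K/W
R_outer film = 1/(h_o·2πr_oL) = 1/(24.2×2π×0.143×1) = 0.04599 K/W
R_total = 2.293 K/W
Q = ΔT/R_total = 99/2.293
Q = 43.2 W/m
T_interface = T_inner − Q·ΣR(inner→interface) = 116 − 43.2×1.533

T ≈ 49.8 °C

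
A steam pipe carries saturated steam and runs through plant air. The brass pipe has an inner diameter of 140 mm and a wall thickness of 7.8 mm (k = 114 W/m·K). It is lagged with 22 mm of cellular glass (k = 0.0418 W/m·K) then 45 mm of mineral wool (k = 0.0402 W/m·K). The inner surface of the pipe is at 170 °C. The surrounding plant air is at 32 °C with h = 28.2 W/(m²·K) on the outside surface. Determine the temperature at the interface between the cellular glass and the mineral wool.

T ≈ 117 °C

Cylindrical conduction, so R = ln(r₂/r₁)/(2πkL) per layer, in series:
R_brass pipe wall = ln(77.8/70)/(2π×114×1) = 1.475×10^-4 K/W
R_cellular glass = ln(99.8/77.8)/(2π×0.0418×1) = 0.9482 K/W
R_mineral wool = ln(144.8/99.8)/(2π×0.0402×1) = 1.474 K/W
R_outer film = 1/(h_o·2πr_oL) = 1/(28.2×2π×0.1448×1) = 0.03898 K/W
R_total = 2.461 K/W
Q = ΔT/R_total = 138/2.461
Q = 56.1 W/m
T_interface = T_inner − Q·ΣR(inner→interface) = 170 − 56.1×0.9483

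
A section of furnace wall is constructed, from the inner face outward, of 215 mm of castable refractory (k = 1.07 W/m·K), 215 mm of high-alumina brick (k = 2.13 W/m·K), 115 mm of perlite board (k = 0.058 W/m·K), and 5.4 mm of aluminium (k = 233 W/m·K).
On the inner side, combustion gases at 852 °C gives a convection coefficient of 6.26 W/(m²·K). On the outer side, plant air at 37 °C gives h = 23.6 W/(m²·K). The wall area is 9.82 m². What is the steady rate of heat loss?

Model the wall as resistances in series:
R_inner film = 1/(h_i·A) = 1/(6.26×9.82) = 0.01627 K/W
R_castable refractory = L/(kA) = 0.215/(1.07×9.82) = 0.02046 K/W
R_high-alumina brick = L/(kA) = 0.215/(2.13×9.82) = 0.01028 K/W
R_perlite board = L/(kA) = 0.115/(0.058×9.82) = 0.2019 K/W
R_aluminium = L/(kA) = 0.0054/(233×9.82) = 2.36×10^-6 K/W
R_outer film = 1/(h_o·A) = 1/(23.6×9.82) = 0.004315 K/W
R_total = 0.2532 K/W
Q = ΔT / R_total = 815 / 0.2532

Q ≈ 3220 W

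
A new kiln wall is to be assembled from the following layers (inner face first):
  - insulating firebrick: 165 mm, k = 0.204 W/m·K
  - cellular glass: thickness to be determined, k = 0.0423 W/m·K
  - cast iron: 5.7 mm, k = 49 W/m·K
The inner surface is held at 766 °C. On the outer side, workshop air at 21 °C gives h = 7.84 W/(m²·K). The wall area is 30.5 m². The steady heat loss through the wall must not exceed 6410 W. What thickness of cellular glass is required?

Treating each layer as a thermal resistance in series:
R_insulating firebrick = L/(kA) = 0.165/(0.204×30.5) = 0.02652 K/W
R_cast iron = L/(kA) = 0.0057/(49×30.5) = 3.814×10^-6 K/W
R_outer film = 1/(h_o·A) = 1/(7.84×30.5) = 0.004182 K/W
Sum of the known resistances R_other = 0.0307 K/W
Required total resistance R_tot = ΔT/Q_allow = 745/6410 = 0.1162 K/W
R_cellular glass = R_tot − R_other = 0.08552 K/W
L = R·k·A = 0.08552×0.0423×30.5

L ≈ 110 mm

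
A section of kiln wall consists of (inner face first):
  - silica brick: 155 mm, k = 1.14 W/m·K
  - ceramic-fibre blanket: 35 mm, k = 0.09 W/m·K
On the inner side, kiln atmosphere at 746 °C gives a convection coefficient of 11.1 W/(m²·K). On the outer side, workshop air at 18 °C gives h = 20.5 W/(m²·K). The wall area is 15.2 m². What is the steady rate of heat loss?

Model the wall as resistances in series:
R_inner film = 1/(h_i·A) = 1/(11.1×15.2) = 0.005927 K/W
R_silica brick = L/(kA) = 0.155/(1.14×15.2) = 0.008945 K/W
R_ceramic-fibre blanket = L/(kA) = 0.035/(0.09×15.2) = 0.02558 K/W
R_outer film = 1/(h_o·A) = 1/(20.5×15.2) = 0.003209 K/W
R_total = 0.04367 K/W
Q = ΔT / R_total = 728 / 0.04367

Q ≈ 16700 W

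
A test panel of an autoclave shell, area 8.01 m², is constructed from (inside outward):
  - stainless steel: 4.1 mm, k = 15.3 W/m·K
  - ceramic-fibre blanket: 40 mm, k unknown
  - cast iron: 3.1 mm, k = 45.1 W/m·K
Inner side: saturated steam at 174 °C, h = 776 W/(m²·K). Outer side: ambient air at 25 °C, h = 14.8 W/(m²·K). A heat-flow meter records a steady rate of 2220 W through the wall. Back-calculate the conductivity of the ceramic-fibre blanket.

k ≈ 0.0854 W/(m·K)

Thermal resistances in series:
R_inner film = 1/(h_i·A) = 1/(776×8.01) = 1.609×10^-4 K/W
R_stainless steel = L/(kA) = 0.0041/(15.3×8.01) = 3.345×10^-5 K/W
R_cast iron = L/(kA) = 0.0031/(45.1×8.01) = 8.581×10^-6 K/W
R_outer film = 1/(h_o·A) = 1/(14.8×8.01) = 0.008435 K/W
Sum of known resistances R_other = 0.008638 K/W
Total R = ΔT/Q = 149/2220 = 0.06712 K/W
R_ceramic-fibre blanket = R_total − R_other = 0.05848 K/W
k = L/(R·A) = 0.04/(0.05848×8.01)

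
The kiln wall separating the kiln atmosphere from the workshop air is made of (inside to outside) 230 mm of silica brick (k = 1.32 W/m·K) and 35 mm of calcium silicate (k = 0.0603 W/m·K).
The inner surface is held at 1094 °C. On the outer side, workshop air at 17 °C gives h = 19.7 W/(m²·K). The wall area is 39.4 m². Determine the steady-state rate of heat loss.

Model the wall as resistances in series:
R_silica brick = L/(kA) = 0.23/(1.32×39.4) = 0.004422 K/W
R_calcium silicate = L/(kA) = 0.035/(0.0603×39.4) = 0.01473 K/W
R_outer film = 1/(h_o·A) = 1/(19.7×39.4) = 0.001288 K/W
R_total = 0.02044 K/W
Q = ΔT / R_total = 1077 / 0.02044

Q ≈ 52700 W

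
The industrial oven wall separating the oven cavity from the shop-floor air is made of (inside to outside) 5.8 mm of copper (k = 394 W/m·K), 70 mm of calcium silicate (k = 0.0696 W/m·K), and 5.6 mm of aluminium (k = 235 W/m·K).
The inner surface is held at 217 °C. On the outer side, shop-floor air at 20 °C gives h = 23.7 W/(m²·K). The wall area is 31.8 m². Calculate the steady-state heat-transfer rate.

Series thermal resistances:
R_copper = L/(kA) = 0.0058/(394×31.8) = 4.629×10^-7 K/W
R_calcium silicate = L/(kA) = 0.07/(0.0696×31.8) = 0.03163 K/W
R_aluminium = L/(kA) = 0.0056/(235×31.8) = 7.494×10^-7 K/W
R_outer film = 1/(h_o·A) = 1/(23.7×31.8) = 0.001327 K/W
R_total = 0.03296 K/W
Q = ΔT / R_total = 197 / 0.03296

Q ≈ 5980 W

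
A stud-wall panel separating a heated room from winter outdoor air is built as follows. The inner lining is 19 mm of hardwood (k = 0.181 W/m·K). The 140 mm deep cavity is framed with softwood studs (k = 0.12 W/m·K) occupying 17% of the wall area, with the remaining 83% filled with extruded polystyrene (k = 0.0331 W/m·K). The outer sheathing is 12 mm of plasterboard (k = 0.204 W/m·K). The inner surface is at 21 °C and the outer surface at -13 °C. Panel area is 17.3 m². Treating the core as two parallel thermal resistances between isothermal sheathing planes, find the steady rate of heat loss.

Q ≈ 190 W

Sheathing layers in series; stud and cavity paths in parallel between them.
R_inner = 0.019/(0.181×17.3) = 0.006068 K/W
R_stud  = 0.14/(0.12×0.17×17.3) = 0.3967 K/W
R_cav   = 0.14/(0.0331×0.83×17.3) = 0.2946 K/W
1/R_core = 1/R_stud + 1/R_cav → R_core = 0.169 K/W
R_outer = 0.012/(0.204×17.3) = 0.0034 K/W
R_total = 0.1785 K/W
Q = ΔT/R_total = 34/0.1785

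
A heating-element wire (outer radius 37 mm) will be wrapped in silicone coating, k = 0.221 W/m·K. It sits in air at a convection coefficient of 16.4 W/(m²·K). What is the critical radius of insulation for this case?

r_cr ≈ 13.5 mm

For a cylinder r_cr = k/h = 0.221/16.4
r_cr = 13.5 mm; since the bare radius (37 mm) is above r_cr, any added insulation will reduce heat loss.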